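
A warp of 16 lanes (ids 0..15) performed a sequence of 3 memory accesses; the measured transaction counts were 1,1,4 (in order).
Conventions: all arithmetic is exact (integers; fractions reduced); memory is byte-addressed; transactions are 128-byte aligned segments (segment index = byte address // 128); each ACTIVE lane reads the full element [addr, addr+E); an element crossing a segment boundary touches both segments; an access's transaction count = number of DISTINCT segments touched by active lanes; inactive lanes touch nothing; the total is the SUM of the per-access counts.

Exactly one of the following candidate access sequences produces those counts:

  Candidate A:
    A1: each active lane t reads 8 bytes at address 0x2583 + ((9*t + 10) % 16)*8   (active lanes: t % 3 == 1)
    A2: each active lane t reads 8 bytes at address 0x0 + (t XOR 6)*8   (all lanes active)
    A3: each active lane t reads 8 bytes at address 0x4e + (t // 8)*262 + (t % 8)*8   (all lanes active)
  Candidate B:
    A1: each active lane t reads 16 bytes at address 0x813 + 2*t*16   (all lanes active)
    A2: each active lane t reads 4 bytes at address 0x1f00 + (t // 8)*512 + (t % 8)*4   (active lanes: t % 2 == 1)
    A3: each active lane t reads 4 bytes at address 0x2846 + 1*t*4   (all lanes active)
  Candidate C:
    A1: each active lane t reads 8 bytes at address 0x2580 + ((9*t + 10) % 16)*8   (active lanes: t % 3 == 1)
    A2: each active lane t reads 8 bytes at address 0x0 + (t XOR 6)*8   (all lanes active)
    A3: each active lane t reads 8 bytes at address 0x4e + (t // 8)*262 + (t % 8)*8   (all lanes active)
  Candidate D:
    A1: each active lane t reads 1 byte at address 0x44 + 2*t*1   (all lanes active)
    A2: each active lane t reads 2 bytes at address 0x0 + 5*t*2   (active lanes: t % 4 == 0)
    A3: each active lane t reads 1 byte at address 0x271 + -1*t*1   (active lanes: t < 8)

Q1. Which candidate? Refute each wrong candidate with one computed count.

A: A1 gives 2 transactions, not 1
B: A1 gives 5 transactions, not 1
D: A3 gives 1 transaction, not 4
C: all counts match (1,1,4)

Answer: C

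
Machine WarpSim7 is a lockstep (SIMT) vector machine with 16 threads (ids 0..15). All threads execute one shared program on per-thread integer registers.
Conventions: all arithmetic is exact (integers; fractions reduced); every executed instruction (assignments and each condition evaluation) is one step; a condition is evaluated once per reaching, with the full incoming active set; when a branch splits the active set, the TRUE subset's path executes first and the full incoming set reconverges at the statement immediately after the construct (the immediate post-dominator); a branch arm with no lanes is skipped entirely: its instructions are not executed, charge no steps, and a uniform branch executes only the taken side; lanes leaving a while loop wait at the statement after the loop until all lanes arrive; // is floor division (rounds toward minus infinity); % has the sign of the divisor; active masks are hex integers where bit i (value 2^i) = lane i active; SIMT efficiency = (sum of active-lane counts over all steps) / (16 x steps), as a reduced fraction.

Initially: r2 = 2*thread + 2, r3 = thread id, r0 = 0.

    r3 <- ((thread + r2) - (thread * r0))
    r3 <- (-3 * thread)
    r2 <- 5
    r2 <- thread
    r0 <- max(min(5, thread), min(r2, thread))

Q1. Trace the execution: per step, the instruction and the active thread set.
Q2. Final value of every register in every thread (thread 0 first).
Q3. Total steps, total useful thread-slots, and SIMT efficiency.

step 0: r3 <- ((thread + r2) - (thread * r0)) 0xffff
step 1: r3 <- (-3 * thread)          0xffff
step 2: r2 <- 5                      0xffff
step 3: r2 <- thread                 0xffff
step 4: r0 <- max(min(5, thread), min(r2, thread)) 0xffff

Answer: 5 steps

r2: 0,1,2,3,4,5,6,7,8,9,10,11,12,13,14,15
r3: 0,-3,-6,-9,-12,-15,-18,-21,-24,-27,-30,-33,-36,-39,-42,-45
r0: 0,1,2,3,4,5,6,7,8,9,10,11,12,13,14,15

steps = 5; useful = 80; efficiency = 80/80 = 1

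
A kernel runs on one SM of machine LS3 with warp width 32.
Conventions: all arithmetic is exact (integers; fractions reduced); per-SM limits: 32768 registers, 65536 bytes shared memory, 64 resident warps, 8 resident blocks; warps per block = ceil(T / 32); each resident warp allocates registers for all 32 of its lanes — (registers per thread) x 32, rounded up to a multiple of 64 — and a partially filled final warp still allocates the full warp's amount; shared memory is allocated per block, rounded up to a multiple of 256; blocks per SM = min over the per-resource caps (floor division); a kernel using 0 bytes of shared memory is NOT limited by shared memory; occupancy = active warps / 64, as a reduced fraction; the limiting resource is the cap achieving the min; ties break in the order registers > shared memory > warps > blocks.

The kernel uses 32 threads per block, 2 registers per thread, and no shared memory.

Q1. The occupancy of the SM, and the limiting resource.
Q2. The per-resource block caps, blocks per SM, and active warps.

Answer: occupancy 1/8, limited by blocks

registers: 512 blocks
shared memory: no limit (kernel uses none)
warps: 64 blocks
blocks: 8 blocks

Answer: 8 blocks, 8 active warps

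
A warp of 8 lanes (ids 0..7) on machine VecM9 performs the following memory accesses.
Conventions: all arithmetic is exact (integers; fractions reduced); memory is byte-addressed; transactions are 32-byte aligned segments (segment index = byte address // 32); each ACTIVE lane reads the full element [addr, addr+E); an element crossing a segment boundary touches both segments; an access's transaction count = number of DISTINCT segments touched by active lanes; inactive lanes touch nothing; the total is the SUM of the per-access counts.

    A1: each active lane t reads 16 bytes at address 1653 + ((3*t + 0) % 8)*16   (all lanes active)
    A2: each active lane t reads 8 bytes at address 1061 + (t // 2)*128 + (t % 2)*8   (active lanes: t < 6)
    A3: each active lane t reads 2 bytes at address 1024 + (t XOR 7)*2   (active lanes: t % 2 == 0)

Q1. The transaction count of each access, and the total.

A1: 5 transactions
A2: 3 transactions
A3: 1 transaction

Answer: 5,3,1; total 9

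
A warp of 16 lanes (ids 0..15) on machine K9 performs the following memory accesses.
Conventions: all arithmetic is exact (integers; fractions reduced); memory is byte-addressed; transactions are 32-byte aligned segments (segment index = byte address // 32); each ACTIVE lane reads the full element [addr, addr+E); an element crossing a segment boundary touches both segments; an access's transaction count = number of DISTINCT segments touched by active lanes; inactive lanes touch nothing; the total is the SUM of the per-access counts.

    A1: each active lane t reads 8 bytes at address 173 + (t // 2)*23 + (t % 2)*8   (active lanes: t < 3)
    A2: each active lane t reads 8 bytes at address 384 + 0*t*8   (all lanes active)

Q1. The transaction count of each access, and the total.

A1: 2 transactions
A2: 1 transaction

Answer: 2,1; total 3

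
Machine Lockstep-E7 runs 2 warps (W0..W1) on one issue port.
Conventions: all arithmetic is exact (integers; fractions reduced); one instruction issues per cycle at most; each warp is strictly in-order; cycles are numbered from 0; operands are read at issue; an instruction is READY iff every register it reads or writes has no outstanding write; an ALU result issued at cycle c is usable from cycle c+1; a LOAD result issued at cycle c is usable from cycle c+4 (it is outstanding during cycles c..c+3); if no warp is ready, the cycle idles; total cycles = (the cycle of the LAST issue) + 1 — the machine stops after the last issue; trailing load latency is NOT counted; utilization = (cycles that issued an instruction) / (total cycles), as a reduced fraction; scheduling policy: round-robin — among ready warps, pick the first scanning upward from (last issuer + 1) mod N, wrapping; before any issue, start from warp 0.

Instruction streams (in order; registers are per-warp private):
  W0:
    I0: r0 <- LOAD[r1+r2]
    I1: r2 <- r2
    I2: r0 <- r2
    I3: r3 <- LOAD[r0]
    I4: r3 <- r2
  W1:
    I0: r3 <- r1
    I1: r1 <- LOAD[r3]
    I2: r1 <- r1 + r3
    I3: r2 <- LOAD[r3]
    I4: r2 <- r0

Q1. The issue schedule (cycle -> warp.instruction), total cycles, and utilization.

cycle 0: W0.I0
cycle 1: W1.I0
cycle 2: W0.I1
cycle 3: W1.I1
cycle 4: W0.I2
cycle 5: W0.I3
cycle 6: idle
cycle 7: W1.I2
cycle 8: W1.I3
cycle 9: W0.I4
cycle 10: idle
cycle 11: idle
cycle 12: W1.I4

Answer: 13 cycles, utilization 10/13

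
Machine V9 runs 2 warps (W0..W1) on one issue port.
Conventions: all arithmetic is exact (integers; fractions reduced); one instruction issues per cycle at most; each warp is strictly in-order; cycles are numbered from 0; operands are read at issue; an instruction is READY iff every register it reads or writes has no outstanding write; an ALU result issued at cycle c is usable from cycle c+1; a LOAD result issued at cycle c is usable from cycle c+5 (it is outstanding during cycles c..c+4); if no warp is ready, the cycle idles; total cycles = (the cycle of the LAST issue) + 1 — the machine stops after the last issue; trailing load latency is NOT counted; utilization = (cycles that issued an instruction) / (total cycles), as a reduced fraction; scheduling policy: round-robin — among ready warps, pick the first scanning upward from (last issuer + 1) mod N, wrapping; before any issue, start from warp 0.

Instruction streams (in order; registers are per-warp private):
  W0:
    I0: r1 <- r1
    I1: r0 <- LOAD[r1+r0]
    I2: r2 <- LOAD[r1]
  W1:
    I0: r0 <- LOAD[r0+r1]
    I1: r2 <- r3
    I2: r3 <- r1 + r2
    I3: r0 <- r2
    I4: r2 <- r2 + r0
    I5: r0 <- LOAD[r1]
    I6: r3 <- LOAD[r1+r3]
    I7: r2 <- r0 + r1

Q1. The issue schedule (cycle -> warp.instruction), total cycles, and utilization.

cycle 0: W0.I0
cycle 1: W1.I0
cycle 2: W0.I1
cycle 3: W1.I1
cycle 4: W0.I2
cycle 5: W1.I2
cycle 6: W1.I3
cycle 7: W1.I4
cycle 8: W1.I5
cycle 9: W1.I6
cycle 10: idle
cycle 11: idle
cycle 12: idle
cycle 13: W1.I7

Answer: 14 cycles, utilization 11/14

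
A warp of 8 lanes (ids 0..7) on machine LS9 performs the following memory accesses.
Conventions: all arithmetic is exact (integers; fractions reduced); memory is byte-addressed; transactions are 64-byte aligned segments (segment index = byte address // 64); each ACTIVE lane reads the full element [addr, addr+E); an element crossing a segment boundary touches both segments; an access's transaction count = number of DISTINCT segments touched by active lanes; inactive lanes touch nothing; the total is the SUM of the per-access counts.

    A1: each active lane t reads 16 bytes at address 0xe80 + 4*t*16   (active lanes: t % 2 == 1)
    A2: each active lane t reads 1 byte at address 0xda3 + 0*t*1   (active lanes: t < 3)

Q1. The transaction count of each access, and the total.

A1: 4 transactions
A2: 1 transaction

Answer: 4,1; total 5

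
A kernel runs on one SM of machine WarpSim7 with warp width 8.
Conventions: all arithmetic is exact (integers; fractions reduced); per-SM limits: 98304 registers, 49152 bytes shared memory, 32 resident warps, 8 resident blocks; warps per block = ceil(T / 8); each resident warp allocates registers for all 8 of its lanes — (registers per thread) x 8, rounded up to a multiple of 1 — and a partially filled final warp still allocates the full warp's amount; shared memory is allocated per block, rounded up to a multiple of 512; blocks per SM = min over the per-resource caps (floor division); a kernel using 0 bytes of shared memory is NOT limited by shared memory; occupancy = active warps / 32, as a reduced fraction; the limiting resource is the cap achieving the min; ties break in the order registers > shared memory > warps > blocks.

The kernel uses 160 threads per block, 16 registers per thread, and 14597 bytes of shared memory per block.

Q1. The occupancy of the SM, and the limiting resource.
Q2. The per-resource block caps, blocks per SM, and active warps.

Answer: occupancy 5/8, limited by warps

registers: 38 blocks
shared memory: 3 blocks
warps: 1 block
blocks: 8 blocks

Answer: 1 block, 20 active warps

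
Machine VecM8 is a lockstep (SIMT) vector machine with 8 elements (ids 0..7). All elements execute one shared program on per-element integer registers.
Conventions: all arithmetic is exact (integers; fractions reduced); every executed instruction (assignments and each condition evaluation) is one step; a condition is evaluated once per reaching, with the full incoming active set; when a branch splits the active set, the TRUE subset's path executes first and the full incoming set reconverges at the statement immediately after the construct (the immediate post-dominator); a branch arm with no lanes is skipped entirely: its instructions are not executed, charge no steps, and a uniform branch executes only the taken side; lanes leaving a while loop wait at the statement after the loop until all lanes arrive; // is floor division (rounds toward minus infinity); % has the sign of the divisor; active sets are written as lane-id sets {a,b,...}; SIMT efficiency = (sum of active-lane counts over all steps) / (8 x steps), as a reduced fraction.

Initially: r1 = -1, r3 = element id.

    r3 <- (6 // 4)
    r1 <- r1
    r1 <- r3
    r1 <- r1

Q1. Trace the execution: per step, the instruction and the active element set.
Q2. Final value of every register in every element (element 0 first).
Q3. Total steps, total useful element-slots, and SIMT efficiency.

step 0: r3 <- (6 // 4)               {0,1,2,3,4,5,6,7}
step 1: r1 <- r1                     {0,1,2,3,4,5,6,7}
step 2: r1 <- r3                     {0,1,2,3,4,5,6,7}
step 3: r1 <- r1                     {0,1,2,3,4,5,6,7}

Answer: 4 steps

r1: 1,1,1,1,1,1,1,1
r3: 1,1,1,1,1,1,1,1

steps = 4; useful = 32; efficiency = 32/32 = 1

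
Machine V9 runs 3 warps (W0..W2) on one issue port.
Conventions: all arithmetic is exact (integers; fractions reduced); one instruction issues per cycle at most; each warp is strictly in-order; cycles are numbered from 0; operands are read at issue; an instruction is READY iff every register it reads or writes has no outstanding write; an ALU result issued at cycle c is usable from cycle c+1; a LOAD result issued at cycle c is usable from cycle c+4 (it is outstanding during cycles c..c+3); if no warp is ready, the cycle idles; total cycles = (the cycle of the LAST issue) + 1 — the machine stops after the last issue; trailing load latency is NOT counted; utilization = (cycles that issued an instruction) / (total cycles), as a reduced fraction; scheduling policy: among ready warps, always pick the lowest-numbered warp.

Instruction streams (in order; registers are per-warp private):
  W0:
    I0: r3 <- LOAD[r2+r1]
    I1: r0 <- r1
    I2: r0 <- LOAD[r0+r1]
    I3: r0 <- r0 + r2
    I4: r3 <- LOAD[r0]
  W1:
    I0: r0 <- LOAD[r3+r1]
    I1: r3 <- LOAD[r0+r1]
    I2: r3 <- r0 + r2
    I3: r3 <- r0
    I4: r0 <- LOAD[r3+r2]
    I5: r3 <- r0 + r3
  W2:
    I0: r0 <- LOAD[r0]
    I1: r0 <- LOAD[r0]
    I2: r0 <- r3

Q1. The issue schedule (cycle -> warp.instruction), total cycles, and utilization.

cycle 0: W0.I0
cycle 1: W0.I1
cycle 2: W0.I2
cycle 3: W1.I0
cycle 4: W2.I0
cycle 5: idle
cycle 6: W0.I3
cycle 7: W0.I4
cycle 8: W1.I1
cycle 9: W2.I1
cycle 10: idle
cycle 11: idle
cycle 12: W1.I2
cycle 13: W1.I3
cycle 14: W1.I4
cycle 15: W2.I2
cycle 16: idle
cycle 17: idle
cycle 18: W1.I5

Answer: 19 cycles, utilization 14/19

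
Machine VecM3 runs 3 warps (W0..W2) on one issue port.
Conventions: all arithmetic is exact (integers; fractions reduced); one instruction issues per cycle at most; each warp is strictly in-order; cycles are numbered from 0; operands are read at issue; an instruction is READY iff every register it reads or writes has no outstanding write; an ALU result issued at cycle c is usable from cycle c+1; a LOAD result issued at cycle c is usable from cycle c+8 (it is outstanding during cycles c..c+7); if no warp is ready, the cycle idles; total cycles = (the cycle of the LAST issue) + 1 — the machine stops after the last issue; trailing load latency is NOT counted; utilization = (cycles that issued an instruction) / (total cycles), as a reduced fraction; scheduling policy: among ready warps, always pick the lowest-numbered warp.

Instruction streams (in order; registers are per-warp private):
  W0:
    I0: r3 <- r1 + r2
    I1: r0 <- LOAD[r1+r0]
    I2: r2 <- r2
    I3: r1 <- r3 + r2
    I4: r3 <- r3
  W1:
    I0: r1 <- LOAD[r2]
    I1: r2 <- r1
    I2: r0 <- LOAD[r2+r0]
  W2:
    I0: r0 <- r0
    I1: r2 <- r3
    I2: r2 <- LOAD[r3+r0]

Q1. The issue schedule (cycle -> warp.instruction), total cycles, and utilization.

cycle 0: W0.I0
cycle 1: W0.I1
cycle 2: W0.I2
cycle 3: W0.I3
cycle 4: W0.I4
cycle 5: W1.I0
cycle 6: W2.I0
cycle 7: W2.I1
cycle 8: W2.I2
cycle 9: idle
cycle 10: idle
cycle 11: idle
cycle 12: idle
cycle 13: W1.I1
cycle 14: W1.I2

Answer: 15 cycles, utilization 11/15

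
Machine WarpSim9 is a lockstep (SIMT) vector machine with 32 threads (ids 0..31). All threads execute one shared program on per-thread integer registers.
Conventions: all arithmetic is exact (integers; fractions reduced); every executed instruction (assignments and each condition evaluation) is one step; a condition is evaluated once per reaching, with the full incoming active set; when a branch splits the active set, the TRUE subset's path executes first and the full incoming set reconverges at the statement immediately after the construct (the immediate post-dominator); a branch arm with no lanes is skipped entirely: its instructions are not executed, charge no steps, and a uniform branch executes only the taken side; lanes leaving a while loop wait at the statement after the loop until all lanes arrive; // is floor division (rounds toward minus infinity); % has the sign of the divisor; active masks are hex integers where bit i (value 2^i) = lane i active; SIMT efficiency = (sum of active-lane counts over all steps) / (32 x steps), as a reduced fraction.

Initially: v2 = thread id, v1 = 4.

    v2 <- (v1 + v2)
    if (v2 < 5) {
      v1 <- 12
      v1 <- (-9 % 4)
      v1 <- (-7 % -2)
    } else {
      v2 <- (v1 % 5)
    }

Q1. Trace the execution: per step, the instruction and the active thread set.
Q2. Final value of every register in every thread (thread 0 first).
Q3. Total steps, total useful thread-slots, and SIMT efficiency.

step 0: v2 <- (v1 + v2)              0xffffffff
step 1: eval (v2 < 5)                0xffffffff
step 2: v1 <- 12                     0x00000001
step 3: v1 <- (-9 % 4)               0x00000001
step 4: v1 <- (-7 % -2)              0x00000001
step 5: v2 <- (v1 % 5)               0xfffffffe

Answer: 6 steps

v2: 4,4,4,4,4,4,4,4,4,4,4,4,4,4,4,4,4,4,4,4,4,4,4,4,4,4,4,4,4,4,4,4
v1: -1,4,4,4,4,4,4,4,4,4,4,4,4,4,4,4,4,4,4,4,4,4,4,4,4,4,4,4,4,4,4,4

steps = 6; useful = 98; efficiency = 98/192 = 49/96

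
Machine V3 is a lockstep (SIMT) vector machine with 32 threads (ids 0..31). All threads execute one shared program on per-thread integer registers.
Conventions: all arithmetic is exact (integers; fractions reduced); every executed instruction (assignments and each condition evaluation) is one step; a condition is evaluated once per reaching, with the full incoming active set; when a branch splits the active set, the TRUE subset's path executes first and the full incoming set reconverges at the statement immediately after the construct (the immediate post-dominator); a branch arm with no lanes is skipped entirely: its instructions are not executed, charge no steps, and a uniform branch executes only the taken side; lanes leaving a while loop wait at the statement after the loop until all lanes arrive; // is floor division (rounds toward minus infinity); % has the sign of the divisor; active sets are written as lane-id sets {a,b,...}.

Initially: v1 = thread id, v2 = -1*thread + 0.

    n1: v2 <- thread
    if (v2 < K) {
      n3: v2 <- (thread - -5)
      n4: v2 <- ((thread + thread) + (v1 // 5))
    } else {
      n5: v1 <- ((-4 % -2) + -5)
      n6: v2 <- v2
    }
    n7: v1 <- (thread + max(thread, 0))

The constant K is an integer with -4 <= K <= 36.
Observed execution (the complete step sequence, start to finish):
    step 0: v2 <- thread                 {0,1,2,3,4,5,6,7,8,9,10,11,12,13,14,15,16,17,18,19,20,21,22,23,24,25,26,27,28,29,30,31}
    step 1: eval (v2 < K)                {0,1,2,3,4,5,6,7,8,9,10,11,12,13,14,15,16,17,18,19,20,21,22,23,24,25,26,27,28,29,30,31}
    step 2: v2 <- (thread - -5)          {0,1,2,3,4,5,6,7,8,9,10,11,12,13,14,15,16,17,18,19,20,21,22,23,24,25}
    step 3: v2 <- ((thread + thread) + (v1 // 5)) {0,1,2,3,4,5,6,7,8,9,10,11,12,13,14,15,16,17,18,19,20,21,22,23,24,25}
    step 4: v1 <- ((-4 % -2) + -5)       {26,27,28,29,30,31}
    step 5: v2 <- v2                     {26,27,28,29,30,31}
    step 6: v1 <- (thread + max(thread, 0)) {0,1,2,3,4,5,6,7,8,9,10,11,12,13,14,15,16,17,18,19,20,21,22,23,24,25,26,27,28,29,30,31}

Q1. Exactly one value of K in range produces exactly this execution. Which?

Answer: K = 26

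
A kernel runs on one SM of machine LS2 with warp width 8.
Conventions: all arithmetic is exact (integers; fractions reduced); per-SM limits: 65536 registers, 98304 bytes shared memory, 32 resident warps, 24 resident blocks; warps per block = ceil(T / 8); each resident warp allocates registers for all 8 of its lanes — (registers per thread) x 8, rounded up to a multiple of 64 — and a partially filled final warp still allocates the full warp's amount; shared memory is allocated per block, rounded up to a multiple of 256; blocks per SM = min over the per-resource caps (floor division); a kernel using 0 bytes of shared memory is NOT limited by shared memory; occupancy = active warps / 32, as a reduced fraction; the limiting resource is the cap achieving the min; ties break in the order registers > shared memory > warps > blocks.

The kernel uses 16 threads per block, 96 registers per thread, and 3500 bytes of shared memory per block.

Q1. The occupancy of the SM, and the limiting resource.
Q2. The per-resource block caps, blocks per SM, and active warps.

Answer: occupancy 1, limited by warps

registers: 42 blocks
shared memory: 27 blocks
warps: 16 blocks
blocks: 24 blocks

Answer: 16 blocks, 32 active warps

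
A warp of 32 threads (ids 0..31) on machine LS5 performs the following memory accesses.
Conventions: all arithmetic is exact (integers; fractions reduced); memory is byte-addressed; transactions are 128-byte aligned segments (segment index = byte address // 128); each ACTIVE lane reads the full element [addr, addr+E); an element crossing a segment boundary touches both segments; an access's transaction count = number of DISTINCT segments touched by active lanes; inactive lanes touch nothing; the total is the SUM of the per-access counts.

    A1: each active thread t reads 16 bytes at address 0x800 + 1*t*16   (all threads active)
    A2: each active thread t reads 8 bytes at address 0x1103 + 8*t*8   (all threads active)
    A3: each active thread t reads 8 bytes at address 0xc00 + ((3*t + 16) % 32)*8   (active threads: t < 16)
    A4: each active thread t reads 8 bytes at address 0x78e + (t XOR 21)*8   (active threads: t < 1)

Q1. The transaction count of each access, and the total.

A1: 4 transactions
A2: 16 transactions
A3: 2 transactions
A4: 1 transaction

Answer: 4,16,2,1; total 23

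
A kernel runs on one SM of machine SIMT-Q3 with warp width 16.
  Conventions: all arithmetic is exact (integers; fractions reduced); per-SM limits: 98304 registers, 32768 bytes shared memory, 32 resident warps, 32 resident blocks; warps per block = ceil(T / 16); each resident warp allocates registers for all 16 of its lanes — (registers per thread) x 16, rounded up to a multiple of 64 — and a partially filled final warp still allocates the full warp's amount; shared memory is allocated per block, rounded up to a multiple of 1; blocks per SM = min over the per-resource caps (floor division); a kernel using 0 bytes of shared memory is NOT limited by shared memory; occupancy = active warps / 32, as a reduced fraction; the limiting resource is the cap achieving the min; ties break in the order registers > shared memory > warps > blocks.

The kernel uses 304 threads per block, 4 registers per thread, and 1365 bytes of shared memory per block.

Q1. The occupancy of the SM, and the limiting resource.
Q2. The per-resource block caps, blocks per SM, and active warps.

Answer: occupancy 19/32, limited by warps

registers: 80 blocks
shared memory: 24 blocks
warps: 1 block
blocks: 32 blocks

Answer: 1 block, 19 active warps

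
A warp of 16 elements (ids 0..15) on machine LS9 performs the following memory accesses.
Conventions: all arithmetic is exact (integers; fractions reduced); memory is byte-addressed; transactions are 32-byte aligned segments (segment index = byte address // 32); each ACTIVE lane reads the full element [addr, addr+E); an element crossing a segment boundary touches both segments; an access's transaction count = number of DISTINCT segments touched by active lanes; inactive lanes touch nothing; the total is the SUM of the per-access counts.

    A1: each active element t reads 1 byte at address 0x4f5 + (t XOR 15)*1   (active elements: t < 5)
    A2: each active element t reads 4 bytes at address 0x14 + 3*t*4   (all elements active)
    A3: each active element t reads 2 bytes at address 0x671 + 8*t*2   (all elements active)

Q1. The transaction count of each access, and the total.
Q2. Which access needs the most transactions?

A1: 1 transaction
A2: 7 transactions
A3: 9 transactions

Answer: 1,7,9; total 17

Answer: A3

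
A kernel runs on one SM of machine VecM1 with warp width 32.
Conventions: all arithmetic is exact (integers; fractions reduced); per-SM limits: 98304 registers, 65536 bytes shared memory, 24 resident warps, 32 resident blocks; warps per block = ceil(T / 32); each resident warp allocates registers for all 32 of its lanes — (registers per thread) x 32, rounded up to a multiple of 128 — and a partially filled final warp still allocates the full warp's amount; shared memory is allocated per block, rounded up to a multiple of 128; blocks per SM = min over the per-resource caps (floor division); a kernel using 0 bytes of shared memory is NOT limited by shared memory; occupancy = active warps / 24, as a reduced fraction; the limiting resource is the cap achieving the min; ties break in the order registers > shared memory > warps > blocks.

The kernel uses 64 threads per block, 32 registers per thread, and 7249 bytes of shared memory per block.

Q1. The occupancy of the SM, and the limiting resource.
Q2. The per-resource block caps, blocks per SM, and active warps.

Answer: occupancy 2/3, limited by shared memory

registers: 48 blocks
shared memory: 8 blocks
warps: 12 blocks
blocks: 32 blocks

Answer: 8 blocks, 16 active warps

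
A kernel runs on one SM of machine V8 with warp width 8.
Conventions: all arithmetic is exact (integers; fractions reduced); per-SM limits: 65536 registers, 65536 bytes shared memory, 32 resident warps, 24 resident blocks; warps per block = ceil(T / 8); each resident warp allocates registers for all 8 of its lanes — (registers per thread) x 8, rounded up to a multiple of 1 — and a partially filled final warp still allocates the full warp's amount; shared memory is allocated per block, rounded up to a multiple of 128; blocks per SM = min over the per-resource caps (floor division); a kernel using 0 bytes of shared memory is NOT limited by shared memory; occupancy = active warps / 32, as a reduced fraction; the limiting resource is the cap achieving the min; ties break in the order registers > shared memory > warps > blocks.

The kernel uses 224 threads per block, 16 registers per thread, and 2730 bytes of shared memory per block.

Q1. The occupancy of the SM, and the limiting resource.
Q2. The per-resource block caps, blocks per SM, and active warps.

Answer: occupancy 7/8, limited by warps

registers: 18 blocks
shared memory: 23 blocks
warps: 1 block
blocks: 24 blocks

Answer: 1 block, 28 active warps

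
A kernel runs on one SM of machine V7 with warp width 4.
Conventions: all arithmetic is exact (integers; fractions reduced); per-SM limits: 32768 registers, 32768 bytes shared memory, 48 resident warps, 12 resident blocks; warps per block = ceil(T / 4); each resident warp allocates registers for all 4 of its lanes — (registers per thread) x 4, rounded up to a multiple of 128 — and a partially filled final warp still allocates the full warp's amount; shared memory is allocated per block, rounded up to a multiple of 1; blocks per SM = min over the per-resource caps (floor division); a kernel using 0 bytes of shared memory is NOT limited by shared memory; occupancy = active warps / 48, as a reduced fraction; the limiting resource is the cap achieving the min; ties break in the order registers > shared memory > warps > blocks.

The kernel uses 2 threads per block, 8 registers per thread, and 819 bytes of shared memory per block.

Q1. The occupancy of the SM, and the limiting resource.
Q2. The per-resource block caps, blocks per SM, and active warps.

Answer: occupancy 1/4, limited by blocks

registers: 256 blocks
shared memory: 40 blocks
warps: 48 blocks
blocks: 12 blocks

Answer: 12 blocks, 12 active warps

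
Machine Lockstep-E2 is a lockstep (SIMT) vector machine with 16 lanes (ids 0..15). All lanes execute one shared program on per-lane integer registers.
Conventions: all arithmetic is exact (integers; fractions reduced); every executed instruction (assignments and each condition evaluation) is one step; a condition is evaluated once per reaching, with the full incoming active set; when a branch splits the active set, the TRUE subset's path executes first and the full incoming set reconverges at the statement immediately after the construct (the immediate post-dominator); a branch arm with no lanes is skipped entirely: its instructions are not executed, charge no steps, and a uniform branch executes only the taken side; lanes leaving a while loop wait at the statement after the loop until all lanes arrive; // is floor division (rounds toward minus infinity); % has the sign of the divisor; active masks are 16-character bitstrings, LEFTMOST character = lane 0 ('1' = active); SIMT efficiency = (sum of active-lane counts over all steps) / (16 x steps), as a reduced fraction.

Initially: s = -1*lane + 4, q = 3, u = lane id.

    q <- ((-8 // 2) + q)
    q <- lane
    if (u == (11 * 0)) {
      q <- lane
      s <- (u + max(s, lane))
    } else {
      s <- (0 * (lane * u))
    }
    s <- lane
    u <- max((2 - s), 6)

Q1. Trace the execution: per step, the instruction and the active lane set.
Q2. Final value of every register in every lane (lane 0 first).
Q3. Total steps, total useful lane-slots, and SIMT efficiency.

step 0: q <- ((-8 // 2) + q)         1111111111111111
step 1: q <- lane                    1111111111111111
step 2: eval (u == (11 * 0))         1111111111111111
step 3: q <- lane                    1000000000000000
step 4: s <- (u + max(s, lane))      1000000000000000
step 5: s <- (0 * (lane * u))        0111111111111111
step 6: s <- lane                    1111111111111111
step 7: u <- max((2 - s), 6)         1111111111111111

Answer: 8 steps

s: 0,1,2,3,4,5,6,7,8,9,10,11,12,13,14,15
q: 0,1,2,3,4,5,6,7,8,9,10,11,12,13,14,15
u: 6,6,6,6,6,6,6,6,6,6,6,6,6,6,6,6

steps = 8; useful = 97; efficiency = 97/128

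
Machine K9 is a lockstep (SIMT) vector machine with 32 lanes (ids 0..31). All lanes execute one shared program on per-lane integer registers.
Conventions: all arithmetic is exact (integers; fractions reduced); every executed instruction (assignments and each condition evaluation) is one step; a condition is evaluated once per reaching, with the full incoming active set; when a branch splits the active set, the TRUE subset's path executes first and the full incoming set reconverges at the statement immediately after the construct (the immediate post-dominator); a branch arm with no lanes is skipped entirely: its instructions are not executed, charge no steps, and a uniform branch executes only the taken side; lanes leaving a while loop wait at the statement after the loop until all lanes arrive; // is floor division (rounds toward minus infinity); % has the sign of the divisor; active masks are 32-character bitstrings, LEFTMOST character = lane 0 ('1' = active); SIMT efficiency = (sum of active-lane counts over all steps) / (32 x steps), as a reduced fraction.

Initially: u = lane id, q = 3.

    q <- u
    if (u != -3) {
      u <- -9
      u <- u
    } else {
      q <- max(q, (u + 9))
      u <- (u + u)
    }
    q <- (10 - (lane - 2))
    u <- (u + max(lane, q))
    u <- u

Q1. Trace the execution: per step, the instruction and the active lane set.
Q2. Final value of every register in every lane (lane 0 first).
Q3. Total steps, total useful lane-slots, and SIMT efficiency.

step 0: q <- u                       11111111111111111111111111111111
step 1: eval (u != -3)               11111111111111111111111111111111
step 2: u <- -9                      11111111111111111111111111111111
step 3: u <- u                       11111111111111111111111111111111
step 4: q <- (10 - (lane - 2))       11111111111111111111111111111111
step 5: u <- (u + max(lane, q))      11111111111111111111111111111111
step 6: u <- u                       11111111111111111111111111111111

Answer: 7 steps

u: 3,2,1,0,-1,-2,-3,-2,-1,0,1,2,3,4,5,6,7,8,9,10,11,12,13,14,15,16,17,18,19,20,21,22
q: 12,11,10,9,8,7,6,5,4,3,2,1,0,-1,-2,-3,-4,-5,-6,-7,-8,-9,-10,-11,-12,-13,-14,-15,-16,-17,-18,-19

steps = 7; useful = 224; efficiency = 224/224 = 1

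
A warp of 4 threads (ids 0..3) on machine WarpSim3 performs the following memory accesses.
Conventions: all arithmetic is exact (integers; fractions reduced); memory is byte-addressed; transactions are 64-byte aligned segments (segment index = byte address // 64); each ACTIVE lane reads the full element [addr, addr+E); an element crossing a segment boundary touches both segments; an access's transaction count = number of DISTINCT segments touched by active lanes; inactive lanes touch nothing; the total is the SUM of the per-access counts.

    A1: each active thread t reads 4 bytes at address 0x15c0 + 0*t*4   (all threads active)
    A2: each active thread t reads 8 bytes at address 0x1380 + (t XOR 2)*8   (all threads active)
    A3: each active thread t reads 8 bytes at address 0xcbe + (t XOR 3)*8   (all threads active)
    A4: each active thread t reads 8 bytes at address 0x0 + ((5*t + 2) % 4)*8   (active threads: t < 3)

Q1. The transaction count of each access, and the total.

A1: 1 transaction
A2: 1 transaction
A3: 2 transactions
A4: 1 transaction

Answer: 1,1,2,1; total 5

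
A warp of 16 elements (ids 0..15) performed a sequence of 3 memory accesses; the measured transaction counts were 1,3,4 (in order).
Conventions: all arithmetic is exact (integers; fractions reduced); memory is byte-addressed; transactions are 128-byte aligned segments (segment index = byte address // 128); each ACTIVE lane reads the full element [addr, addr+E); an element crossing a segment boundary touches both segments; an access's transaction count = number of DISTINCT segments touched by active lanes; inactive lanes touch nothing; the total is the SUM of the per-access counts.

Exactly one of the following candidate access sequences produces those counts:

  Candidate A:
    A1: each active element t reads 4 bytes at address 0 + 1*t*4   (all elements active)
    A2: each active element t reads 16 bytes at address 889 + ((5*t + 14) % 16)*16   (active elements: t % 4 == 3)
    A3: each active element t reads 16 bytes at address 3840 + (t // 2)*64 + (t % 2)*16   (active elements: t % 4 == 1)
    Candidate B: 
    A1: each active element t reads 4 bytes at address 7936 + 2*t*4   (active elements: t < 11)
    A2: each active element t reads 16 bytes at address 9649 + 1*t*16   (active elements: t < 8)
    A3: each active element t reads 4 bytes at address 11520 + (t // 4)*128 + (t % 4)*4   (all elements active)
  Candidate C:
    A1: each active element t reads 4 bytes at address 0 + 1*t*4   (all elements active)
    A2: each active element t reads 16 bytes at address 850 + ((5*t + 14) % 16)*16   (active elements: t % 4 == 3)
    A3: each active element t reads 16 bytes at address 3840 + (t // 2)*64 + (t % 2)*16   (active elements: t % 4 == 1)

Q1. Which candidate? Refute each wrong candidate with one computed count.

A: A2 gives 2 transactions, not 3
B: A2 gives 2 transactions, not 3
C: all counts match (1,3,4)

Answer: C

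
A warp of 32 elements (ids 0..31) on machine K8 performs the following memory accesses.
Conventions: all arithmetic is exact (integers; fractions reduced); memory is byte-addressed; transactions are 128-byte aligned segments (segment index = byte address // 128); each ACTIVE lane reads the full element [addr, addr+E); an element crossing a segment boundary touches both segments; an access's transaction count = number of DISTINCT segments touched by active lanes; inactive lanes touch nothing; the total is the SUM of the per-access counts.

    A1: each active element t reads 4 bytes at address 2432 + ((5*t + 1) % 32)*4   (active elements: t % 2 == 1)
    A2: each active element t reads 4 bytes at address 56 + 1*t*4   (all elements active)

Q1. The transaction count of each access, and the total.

A1: 1 transaction
A2: 2 transactions

Answer: 1,2; total 3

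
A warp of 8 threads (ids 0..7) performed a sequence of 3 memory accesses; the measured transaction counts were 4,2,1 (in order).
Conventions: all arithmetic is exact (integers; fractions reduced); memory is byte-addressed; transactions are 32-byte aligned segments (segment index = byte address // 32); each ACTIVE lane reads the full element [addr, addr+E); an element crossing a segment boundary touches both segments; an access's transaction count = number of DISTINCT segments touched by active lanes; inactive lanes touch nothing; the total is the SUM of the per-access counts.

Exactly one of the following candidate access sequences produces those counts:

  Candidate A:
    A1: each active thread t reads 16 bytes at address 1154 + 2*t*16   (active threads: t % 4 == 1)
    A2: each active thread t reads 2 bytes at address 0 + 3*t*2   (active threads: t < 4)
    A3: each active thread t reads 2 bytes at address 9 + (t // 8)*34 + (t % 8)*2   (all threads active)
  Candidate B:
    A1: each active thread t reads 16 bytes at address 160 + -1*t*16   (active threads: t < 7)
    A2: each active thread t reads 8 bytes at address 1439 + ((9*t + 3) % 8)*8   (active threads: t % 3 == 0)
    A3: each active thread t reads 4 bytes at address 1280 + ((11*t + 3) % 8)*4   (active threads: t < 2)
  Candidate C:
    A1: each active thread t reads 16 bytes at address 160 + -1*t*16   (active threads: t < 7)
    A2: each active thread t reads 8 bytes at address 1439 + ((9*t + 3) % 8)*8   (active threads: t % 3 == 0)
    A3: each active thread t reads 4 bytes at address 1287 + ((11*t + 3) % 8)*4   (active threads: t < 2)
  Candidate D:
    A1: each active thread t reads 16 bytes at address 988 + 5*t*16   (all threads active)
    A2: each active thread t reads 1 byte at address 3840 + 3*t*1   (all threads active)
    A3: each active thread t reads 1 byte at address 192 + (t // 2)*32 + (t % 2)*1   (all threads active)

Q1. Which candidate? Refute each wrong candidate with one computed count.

A: A1 gives 2 transactions, not 4
C: A3 gives 2 transactions, not 1
D: A1 gives 12 transactions, not 4
B: all counts match (4,2,1)

Answer: B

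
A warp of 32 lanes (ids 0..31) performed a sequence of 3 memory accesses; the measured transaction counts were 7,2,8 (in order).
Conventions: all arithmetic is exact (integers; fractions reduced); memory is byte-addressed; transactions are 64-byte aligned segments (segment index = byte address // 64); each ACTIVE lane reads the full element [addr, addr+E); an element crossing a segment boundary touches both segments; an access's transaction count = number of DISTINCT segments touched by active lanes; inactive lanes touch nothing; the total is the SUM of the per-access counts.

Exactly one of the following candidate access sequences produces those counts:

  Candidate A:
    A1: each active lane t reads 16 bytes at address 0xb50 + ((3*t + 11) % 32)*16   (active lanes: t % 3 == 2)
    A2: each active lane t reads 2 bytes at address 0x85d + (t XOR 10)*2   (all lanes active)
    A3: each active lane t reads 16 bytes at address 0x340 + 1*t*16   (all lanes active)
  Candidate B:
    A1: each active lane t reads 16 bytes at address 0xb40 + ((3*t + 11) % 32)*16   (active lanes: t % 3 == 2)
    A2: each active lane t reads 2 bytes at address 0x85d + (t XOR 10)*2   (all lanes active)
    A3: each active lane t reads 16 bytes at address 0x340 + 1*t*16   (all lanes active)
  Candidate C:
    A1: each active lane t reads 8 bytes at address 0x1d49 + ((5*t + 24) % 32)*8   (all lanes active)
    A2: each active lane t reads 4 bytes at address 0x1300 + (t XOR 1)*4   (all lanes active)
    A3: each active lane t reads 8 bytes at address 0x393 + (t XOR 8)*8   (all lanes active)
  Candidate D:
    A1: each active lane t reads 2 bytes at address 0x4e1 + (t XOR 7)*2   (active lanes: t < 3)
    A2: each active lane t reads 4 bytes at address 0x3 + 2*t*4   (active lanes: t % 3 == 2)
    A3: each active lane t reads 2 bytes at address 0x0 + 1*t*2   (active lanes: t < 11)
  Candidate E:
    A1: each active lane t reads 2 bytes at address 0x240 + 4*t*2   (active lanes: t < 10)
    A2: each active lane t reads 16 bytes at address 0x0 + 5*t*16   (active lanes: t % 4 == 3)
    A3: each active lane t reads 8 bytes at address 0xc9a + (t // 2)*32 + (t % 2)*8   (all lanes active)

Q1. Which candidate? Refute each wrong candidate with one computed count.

A: A1 gives 8 transactions, not 7
C: A1 gives 5 transactions, not 7
D: A1 gives 1 transaction, not 7
E: A1 gives 2 transactions, not 7
B: all counts match (7,2,8)

Answer: B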